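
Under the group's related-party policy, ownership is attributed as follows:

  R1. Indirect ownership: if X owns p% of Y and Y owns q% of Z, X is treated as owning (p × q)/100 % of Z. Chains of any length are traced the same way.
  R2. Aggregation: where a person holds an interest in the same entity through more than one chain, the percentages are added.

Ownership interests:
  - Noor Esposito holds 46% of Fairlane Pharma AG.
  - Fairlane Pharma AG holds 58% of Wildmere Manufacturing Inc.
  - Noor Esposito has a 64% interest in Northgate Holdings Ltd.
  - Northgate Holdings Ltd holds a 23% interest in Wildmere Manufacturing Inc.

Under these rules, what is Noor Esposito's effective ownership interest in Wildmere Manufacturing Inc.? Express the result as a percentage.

Chain via Northgate Holdings Ltd (R1): 64% × 23% = 14.72% of Wildmere Manufacturing Inc.
Chain via Fairlane Pharma AG (R1): 46% × 58% = 26.68% of Wildmere Manufacturing Inc.
Aggregating (R2): 14.72% + 26.68% = 41.4%.

41.4%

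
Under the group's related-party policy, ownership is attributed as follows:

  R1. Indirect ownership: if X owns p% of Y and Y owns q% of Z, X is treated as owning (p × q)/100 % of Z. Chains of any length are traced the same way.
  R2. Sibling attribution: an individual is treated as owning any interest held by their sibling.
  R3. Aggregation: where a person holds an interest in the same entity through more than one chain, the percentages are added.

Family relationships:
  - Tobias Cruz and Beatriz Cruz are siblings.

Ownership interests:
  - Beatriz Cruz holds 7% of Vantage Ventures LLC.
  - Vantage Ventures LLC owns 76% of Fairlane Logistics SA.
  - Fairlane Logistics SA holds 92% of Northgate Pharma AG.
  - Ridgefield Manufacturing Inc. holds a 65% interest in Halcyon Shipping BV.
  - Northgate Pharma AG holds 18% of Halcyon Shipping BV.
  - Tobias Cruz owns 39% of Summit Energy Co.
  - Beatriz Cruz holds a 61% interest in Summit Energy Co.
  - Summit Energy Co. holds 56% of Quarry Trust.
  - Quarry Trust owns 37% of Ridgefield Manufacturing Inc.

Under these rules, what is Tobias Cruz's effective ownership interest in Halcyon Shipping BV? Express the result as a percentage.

By sibling attribution (R2), Tobias Cruz is treated as also owning Beatriz Cruz's interest in Summit Energy Co, giving 39% + 61% = 100%.
By sibling attribution (R2), Tobias Cruz is treated as owning Beatriz Cruz's 7% interest in Vantage Ventures LLC.
Chain via Summit Energy Co. → Quarry Trust → Ridgefield Manufacturing Inc. (R1): 100% × 56% × 37% × 65% = 13.468% of Halcyon Shipping BV.
Chain via Vantage Ventures LLC → Fairlane Logistics SA → Northgate Pharma AG (R1): 7% × 76% × 92% × 18% = 0.880992% of Halcyon Shipping BV.
Aggregating (R3): 13.468% + 0.880992% = 14.348992%.

14.348992%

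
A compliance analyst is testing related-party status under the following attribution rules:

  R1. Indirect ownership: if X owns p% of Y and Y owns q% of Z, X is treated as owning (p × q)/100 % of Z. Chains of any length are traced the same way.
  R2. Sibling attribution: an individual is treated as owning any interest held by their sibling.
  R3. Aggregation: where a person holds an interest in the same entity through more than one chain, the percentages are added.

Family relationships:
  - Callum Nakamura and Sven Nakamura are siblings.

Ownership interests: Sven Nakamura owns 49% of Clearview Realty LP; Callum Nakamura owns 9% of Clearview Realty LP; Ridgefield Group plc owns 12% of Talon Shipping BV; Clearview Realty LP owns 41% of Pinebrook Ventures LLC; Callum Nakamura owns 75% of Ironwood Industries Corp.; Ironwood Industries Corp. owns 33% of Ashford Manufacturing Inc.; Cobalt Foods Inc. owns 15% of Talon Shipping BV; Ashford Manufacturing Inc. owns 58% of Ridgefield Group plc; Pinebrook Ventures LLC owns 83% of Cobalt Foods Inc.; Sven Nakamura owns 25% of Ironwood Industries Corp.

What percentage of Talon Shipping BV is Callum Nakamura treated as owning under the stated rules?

By sibling attribution (R2), Callum Nakamura is treated as also owning Sven Nakamura's interest in Ironwood Industries Corp, giving 75% + 25% = 100%.
By sibling attribution (R2), Callum Nakamura is treated as also owning Sven Nakamura's interest in Clearview Realty LP, giving 9% + 49% = 58%.
Chain via Ironwood Industries Corp. → Ashford Manufacturing Inc. → Ridgefield Group plc (R1): 100% × 33% × 58% × 12% = 2.2968% of Talon Shipping BV.
Chain via Clearview Realty LP → Pinebrook Ventures LLC → Cobalt Foods Inc. (R1): 58% × 41% × 83% × 15% = 2.96061% of Talon Shipping BV.
Aggregating (R3): 2.2968% + 2.96061% = 5.25741%.

5.25741%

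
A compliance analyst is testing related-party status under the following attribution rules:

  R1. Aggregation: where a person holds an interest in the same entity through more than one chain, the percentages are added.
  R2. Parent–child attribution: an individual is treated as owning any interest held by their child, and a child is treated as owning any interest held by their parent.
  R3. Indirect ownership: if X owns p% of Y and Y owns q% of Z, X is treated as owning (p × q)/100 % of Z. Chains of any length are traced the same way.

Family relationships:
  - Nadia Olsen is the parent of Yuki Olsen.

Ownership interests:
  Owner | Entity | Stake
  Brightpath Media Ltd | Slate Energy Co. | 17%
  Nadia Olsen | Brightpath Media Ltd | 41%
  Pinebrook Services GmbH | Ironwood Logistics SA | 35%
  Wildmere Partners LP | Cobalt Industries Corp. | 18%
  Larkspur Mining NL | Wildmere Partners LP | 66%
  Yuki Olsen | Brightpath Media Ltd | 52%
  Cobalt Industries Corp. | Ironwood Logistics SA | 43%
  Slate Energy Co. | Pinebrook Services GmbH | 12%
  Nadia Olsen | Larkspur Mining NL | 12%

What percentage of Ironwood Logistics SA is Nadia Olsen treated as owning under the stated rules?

1.277028%

By parent–child attribution (R2), Nadia Olsen is treated as also owning Yuki Olsen's interest in Brightpath Media Ltd, giving 41% + 52% = 93%.
Chain via Brightpath Media Ltd → Slate Energy Co. → Pinebrook Services GmbH (R3): 93% × 17% × 12% × 35% = 0.66402% of Ironwood Logistics SA.
Chain via Larkspur Mining NL → Wildmere Partners LP → Cobalt Industries Corp. (R3): 12% × 66% × 18% × 43% = 0.613008% of Ironwood Logistics SA.
Aggregating (R1): 0.66402% + 0.613008% = 1.277028%.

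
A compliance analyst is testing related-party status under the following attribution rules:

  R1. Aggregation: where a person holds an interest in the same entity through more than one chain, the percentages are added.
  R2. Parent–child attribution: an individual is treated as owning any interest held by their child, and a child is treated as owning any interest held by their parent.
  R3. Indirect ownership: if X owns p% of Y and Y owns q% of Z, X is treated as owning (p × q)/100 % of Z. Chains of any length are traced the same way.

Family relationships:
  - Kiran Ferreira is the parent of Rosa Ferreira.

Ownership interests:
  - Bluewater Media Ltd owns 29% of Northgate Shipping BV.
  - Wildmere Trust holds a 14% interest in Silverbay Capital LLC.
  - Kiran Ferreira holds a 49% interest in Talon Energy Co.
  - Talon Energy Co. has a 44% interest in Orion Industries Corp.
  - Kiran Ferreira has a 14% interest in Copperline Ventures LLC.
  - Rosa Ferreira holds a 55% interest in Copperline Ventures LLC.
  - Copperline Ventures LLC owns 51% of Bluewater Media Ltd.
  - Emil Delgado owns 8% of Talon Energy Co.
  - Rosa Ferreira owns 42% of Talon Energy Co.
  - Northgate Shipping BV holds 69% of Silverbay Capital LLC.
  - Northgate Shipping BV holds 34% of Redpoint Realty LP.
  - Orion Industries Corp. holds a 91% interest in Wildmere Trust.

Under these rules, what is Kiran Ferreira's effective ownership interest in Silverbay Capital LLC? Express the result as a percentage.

12.142615%

By parent–child attribution (R2), Kiran Ferreira is treated as also owning Rosa Ferreira's interest in Talon Energy Co, giving 49% + 42% = 91%.
By parent–child attribution (R2), Kiran Ferreira is treated as also owning Rosa Ferreira's interest in Copperline Ventures LLC, giving 14% + 55% = 69%.
Chain via Talon Energy Co. → Orion Industries Corp. → Wildmere Trust (R3): 91% × 44% × 91% × 14% = 5.101096% of Silverbay Capital LLC.
Chain via Copperline Ventures LLC → Bluewater Media Ltd → Northgate Shipping BV (R3): 69% × 51% × 29% × 69% = 7.041519% of Silverbay Capital LLC.
Aggregating (R1): 5.101096% + 7.041519% = 12.142615%.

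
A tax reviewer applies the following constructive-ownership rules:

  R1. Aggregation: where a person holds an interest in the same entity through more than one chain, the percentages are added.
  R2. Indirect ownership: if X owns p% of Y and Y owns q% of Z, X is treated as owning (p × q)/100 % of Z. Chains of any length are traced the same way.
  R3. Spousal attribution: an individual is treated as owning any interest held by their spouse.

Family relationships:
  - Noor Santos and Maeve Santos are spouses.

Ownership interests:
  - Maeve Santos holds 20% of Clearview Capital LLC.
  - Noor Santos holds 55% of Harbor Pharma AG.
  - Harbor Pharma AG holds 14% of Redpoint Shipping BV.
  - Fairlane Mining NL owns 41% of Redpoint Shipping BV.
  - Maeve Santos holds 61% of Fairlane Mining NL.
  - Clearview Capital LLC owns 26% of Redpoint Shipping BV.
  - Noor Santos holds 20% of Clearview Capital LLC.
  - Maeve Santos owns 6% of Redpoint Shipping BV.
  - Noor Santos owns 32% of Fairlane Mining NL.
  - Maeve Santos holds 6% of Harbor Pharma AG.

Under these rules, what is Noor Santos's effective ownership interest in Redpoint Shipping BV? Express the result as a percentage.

By spousal attribution (R3), Noor Santos is treated as also owning Maeve Santos's interest in Clearview Capital LLC, giving 20% + 20% = 40%.
By spousal attribution (R3), Noor Santos is treated as also owning Maeve Santos's interest in Fairlane Mining NL, giving 32% + 61% = 93%.
By spousal attribution (R3), Noor Santos is treated as also owning Maeve Santos's interest in Harbor Pharma AG, giving 55% + 6% = 61%.
By spousal attribution (R3), Noor Santos is treated as owning Maeve Santos's 6% interest in Redpoint Shipping BV.
Chain via Clearview Capital LLC (R2): 40% × 26% = 10.4% of Redpoint Shipping BV.
Chain via Fairlane Mining NL (R2): 93% × 41% = 38.13% of Redpoint Shipping BV.
Chain via Harbor Pharma AG (R2): 61% × 14% = 8.54% of Redpoint Shipping BV.
Direct interest in Redpoint Shipping BV: 6%.
Aggregating (R1): 10.4% + 38.13% + 8.54% + 6% = 63.07%.

63.07%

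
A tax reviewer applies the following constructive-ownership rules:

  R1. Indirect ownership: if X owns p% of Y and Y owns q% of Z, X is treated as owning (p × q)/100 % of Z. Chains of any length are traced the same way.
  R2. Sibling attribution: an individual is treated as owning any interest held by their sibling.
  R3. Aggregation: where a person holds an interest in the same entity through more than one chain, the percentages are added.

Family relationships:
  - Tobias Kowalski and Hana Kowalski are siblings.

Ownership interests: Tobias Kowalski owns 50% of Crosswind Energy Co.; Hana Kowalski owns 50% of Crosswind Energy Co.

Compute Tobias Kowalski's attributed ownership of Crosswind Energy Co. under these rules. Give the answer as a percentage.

100%

By sibling attribution (R2), Tobias Kowalski is treated as also owning Hana Kowalski's interest in Crosswind Energy Co, giving 50% + 50% = 100%.
Direct interest in Crosswind Energy Co: 100%.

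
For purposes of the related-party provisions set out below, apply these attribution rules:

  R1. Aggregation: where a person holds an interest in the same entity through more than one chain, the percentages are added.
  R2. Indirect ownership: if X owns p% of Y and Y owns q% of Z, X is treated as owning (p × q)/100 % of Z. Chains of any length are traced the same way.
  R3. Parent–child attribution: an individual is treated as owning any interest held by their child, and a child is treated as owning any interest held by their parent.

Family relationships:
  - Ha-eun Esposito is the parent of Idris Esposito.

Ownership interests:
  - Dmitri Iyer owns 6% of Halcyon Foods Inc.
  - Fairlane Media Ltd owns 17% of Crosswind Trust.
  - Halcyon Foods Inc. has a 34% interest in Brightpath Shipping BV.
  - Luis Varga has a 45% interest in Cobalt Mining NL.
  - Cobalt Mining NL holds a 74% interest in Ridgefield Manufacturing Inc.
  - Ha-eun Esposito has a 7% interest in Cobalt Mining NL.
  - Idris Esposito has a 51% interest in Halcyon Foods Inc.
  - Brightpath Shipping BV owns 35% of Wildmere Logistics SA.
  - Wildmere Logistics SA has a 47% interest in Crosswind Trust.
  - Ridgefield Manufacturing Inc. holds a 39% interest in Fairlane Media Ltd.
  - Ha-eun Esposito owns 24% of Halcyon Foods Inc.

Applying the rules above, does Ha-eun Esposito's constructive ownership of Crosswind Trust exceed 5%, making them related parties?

No

By parent–child attribution (R3), Ha-eun Esposito is treated as also owning Idris Esposito's interest in Halcyon Foods Inc, giving 24% + 51% = 75%.
Chain via Cobalt Mining NL → Ridgefield Manufacturing Inc. → Fairlane Media Ltd (R2): 7% × 74% × 39% × 17% = 0.343434% of Crosswind Trust.
Chain via Halcyon Foods Inc. → Brightpath Shipping BV → Wildmere Logistics SA (R2): 75% × 34% × 35% × 47% = 4.19475% of Crosswind Trust.
Aggregating (R1): 0.343434% + 4.19475% = 4.538184%.
4.538184% does not exceed the 5% threshold, so Ha-eun is not a related party to Crosswind Trust.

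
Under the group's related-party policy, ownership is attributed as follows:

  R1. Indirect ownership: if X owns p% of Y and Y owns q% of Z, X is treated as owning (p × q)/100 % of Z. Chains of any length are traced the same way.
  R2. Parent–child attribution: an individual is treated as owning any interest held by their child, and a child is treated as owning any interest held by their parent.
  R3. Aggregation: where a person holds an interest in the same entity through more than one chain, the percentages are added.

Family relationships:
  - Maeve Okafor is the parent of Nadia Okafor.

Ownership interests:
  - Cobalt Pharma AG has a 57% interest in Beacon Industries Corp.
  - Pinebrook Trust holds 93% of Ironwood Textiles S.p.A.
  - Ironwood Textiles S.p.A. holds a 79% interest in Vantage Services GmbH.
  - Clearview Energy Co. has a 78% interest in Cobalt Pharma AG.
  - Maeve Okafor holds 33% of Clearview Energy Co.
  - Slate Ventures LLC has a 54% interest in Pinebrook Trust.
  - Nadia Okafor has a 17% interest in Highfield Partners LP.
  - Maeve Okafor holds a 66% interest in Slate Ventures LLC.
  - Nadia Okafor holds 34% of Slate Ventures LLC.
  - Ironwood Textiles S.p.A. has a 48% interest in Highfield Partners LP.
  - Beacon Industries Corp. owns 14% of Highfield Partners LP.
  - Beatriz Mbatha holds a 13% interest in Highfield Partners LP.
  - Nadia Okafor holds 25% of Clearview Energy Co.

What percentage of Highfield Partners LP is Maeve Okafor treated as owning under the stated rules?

By parent–child attribution (R2), Maeve Okafor is treated as also owning Nadia Okafor's interest in Slate Ventures LLC, giving 66% + 34% = 100%.
By parent–child attribution (R2), Maeve Okafor is treated as also owning Nadia Okafor's interest in Clearview Energy Co, giving 33% + 25% = 58%.
By parent–child attribution (R2), Maeve Okafor is treated as owning Nadia Okafor's 17% interest in Highfield Partners LP.
Chain via Slate Ventures LLC → Pinebrook Trust → Ironwood Textiles S.p.A. (R1): 100% × 54% × 93% × 48% = 24.1056% of Highfield Partners LP.
Chain via Clearview Energy Co. → Cobalt Pharma AG → Beacon Industries Corp. (R1): 58% × 78% × 57% × 14% = 3.610152% of Highfield Partners LP.
Direct interest in Highfield Partners LP: 17%.
Aggregating (R3): 24.1056% + 3.610152% + 17% = 44.715752%.

44.715752%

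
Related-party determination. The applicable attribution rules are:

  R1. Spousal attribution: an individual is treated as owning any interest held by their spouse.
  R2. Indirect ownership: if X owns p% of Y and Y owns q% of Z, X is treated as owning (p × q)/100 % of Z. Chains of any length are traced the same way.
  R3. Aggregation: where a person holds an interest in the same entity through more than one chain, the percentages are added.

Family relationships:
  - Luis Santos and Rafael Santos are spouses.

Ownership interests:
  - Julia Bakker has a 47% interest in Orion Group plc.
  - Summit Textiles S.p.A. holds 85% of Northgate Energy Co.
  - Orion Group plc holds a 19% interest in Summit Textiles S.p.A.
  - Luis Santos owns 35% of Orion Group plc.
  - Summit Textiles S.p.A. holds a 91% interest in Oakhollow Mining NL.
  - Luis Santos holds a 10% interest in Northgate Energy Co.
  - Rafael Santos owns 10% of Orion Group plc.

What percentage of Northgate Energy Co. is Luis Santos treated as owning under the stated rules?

By spousal attribution (R1), Luis Santos is treated as also owning Rafael Santos's interest in Orion Group plc, giving 35% + 10% = 45%.
Chain via Orion Group plc → Summit Textiles S.p.A. (R2): 45% × 19% × 85% = 7.2675% of Northgate Energy Co.
Direct interest in Northgate Energy Co: 10%.
Aggregating (R3): 7.2675% + 10% = 17.2675%.

17.2675%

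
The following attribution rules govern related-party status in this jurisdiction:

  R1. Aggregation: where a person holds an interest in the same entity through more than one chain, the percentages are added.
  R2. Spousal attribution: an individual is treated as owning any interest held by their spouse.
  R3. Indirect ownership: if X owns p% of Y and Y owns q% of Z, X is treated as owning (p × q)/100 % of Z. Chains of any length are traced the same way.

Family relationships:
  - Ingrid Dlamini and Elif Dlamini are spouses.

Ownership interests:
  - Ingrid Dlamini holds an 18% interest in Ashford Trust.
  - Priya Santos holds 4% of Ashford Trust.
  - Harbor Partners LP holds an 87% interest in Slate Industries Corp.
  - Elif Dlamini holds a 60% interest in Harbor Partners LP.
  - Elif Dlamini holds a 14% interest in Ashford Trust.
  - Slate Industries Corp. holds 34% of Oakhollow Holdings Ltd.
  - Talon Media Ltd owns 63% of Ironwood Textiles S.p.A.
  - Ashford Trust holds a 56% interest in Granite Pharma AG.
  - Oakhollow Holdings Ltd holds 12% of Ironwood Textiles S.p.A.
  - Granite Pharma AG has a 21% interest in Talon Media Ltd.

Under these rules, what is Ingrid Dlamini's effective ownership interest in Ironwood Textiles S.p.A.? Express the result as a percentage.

By spousal attribution (R2), Ingrid Dlamini is treated as also owning Elif Dlamini's interest in Ashford Trust, giving 18% + 14% = 32%.
By spousal attribution (R2), Ingrid Dlamini is treated as owning Elif Dlamini's 60% interest in Harbor Partners LP.
Chain via Ashford Trust → Granite Pharma AG → Talon Media Ltd (R3): 32% × 56% × 21% × 63% = 2.370816% of Ironwood Textiles S.p.A.
Chain via Harbor Partners LP → Slate Industries Corp. → Oakhollow Holdings Ltd (R3): 60% × 87% × 34% × 12% = 2.12976% of Ironwood Textiles S.p.A.
Aggregating (R1): 2.370816% + 2.12976% = 4.500576%.

4.500576%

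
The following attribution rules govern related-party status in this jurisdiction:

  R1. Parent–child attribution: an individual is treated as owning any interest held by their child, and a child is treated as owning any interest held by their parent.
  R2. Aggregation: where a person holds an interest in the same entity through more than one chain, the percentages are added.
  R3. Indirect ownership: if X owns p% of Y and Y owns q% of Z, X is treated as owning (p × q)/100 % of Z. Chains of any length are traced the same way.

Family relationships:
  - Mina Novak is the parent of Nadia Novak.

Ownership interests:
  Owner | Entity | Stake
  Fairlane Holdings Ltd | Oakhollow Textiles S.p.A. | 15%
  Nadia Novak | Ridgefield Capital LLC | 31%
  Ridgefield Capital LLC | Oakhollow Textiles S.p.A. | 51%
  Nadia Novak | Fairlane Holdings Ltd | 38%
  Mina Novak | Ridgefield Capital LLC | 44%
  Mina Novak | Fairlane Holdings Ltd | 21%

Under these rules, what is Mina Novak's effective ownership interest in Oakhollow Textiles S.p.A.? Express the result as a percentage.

47.1%

By parent–child attribution (R1), Mina Novak is treated as also owning Nadia Novak's interest in Fairlane Holdings Ltd, giving 21% + 38% = 59%.
By parent–child attribution (R1), Mina Novak is treated as also owning Nadia Novak's interest in Ridgefield Capital LLC, giving 44% + 31% = 75%.
Chain via Fairlane Holdings Ltd (R3): 59% × 15% = 8.85% of Oakhollow Textiles S.p.A.
Chain via Ridgefield Capital LLC (R3): 75% × 51% = 38.25% of Oakhollow Textiles S.p.A.
Aggregating (R2): 8.85% + 38.25% = 47.1%.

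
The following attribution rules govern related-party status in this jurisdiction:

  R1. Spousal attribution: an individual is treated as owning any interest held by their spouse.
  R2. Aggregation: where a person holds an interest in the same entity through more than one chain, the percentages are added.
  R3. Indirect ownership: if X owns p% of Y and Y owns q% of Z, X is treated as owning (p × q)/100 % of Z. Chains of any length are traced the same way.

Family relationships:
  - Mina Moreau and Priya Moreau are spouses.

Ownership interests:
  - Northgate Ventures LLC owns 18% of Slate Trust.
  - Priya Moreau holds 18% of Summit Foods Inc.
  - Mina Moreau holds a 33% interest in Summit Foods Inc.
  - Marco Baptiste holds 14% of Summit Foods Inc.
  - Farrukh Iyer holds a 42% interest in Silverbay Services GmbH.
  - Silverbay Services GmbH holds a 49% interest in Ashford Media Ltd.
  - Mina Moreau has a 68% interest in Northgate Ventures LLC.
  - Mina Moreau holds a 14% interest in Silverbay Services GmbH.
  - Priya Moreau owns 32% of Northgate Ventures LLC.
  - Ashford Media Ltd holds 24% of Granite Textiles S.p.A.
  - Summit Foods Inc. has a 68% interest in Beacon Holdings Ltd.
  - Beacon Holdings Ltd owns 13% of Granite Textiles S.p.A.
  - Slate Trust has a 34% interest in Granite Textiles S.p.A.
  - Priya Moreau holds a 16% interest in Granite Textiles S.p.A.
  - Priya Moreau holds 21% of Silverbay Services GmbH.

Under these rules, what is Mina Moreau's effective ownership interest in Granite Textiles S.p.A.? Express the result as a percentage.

30.7444%

By spousal attribution (R1), Mina Moreau is treated as also owning Priya Moreau's interest in Silverbay Services GmbH, giving 14% + 21% = 35%.
By spousal attribution (R1), Mina Moreau is treated as also owning Priya Moreau's interest in Northgate Ventures LLC, giving 68% + 32% = 100%.
By spousal attribution (R1), Mina Moreau is treated as also owning Priya Moreau's interest in Summit Foods Inc, giving 33% + 18% = 51%.
By spousal attribution (R1), Mina Moreau is treated as owning Priya Moreau's 16% interest in Granite Textiles S.p.A.
Chain via Silverbay Services GmbH → Ashford Media Ltd (R3): 35% × 49% × 24% = 4.116% of Granite Textiles S.p.A.
Chain via Northgate Ventures LLC → Slate Trust (R3): 100% × 18% × 34% = 6.12% of Granite Textiles S.p.A.
Chain via Summit Foods Inc. → Beacon Holdings Ltd (R3): 51% × 68% × 13% = 4.5084% of Granite Textiles S.p.A.
Direct interest in Granite Textiles S.p.A: 16%.
Aggregating (R2): 4.116% + 6.12% + 4.5084% + 16% = 30.7444%.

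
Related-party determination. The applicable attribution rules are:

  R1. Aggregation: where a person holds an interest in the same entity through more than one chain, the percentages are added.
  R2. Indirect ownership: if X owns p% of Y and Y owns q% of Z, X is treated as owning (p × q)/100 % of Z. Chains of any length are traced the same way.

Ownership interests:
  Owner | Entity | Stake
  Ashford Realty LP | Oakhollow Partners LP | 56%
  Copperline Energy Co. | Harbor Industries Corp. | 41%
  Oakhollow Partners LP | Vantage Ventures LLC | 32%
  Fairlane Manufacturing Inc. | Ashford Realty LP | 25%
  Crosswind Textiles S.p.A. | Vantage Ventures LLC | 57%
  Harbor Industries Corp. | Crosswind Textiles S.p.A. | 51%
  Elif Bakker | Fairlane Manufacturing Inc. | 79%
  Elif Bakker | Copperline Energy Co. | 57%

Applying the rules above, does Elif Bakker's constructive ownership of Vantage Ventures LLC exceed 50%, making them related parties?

No

Chain via Fairlane Manufacturing Inc. → Ashford Realty LP → Oakhollow Partners LP (R2): 79% × 25% × 56% × 32% = 3.5392% of Vantage Ventures LLC.
Chain via Copperline Energy Co. → Harbor Industries Corp. → Crosswind Textiles S.p.A. (R2): 57% × 41% × 51% × 57% = 6.793659% of Vantage Ventures LLC.
Aggregating (R1): 3.5392% + 6.793659% = 10.332859%.
10.332859% does not exceed the 50% threshold, so Elif is not a related party to Vantage Ventures LLC.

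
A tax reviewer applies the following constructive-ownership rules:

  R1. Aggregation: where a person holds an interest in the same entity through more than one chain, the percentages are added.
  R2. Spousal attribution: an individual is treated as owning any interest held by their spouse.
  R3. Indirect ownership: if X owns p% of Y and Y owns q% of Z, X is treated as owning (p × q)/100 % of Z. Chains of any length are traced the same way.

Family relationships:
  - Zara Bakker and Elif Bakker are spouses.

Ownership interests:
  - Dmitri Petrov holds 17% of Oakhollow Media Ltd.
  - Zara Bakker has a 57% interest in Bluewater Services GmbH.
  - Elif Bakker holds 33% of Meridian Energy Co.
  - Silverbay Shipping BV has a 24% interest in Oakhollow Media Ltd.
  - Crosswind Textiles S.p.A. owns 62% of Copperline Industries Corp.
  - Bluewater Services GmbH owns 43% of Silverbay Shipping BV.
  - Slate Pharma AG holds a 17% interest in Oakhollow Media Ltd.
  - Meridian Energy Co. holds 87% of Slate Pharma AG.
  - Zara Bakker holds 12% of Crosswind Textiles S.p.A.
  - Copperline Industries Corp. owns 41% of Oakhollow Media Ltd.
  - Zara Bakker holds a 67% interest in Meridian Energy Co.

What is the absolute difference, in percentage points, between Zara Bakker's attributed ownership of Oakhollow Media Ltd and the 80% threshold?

56.2772

By spousal attribution (R2), Zara Bakker is treated as also owning Elif Bakker's interest in Meridian Energy Co, giving 67% + 33% = 100%.
Chain via Crosswind Textiles S.p.A. → Copperline Industries Corp. (R3): 12% × 62% × 41% = 3.0504% of Oakhollow Media Ltd.
Chain via Meridian Energy Co. → Slate Pharma AG (R3): 100% × 87% × 17% = 14.79% of Oakhollow Media Ltd.
Chain via Bluewater Services GmbH → Silverbay Shipping BV (R3): 57% × 43% × 24% = 5.8824% of Oakhollow Media Ltd.
Aggregating (R1): 3.0504% + 14.79% + 5.8824% = 23.7228%.
23.7228% falls short of the 80% threshold by 56.2772 percentage points.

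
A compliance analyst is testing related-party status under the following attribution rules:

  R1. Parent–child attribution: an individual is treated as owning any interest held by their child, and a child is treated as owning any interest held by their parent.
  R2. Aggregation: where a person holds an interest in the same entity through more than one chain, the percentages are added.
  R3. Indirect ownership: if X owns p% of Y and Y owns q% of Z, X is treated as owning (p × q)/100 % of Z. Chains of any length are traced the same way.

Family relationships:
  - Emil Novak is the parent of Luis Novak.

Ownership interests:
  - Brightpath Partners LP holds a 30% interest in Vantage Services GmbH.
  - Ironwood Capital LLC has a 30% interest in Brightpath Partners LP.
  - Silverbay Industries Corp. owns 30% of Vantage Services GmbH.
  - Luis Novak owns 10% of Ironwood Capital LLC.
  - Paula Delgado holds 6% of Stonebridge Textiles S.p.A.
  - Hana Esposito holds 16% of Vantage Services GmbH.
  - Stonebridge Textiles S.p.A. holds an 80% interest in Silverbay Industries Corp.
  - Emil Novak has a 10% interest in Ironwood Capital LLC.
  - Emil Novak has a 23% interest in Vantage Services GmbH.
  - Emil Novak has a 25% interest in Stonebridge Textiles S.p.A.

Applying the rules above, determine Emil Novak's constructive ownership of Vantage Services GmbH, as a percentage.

30.8%

By parent–child attribution (R1), Emil Novak is treated as also owning Luis Novak's interest in Ironwood Capital LLC, giving 10% + 10% = 20%.
Chain via Ironwood Capital LLC → Brightpath Partners LP (R3): 20% × 30% × 30% = 1.8% of Vantage Services GmbH.
Chain via Stonebridge Textiles S.p.A. → Silverbay Industries Corp. (R3): 25% × 80% × 30% = 6% of Vantage Services GmbH.
Direct interest in Vantage Services GmbH: 23%.
Aggregating (R2): 1.8% + 6% + 23% = 30.8%.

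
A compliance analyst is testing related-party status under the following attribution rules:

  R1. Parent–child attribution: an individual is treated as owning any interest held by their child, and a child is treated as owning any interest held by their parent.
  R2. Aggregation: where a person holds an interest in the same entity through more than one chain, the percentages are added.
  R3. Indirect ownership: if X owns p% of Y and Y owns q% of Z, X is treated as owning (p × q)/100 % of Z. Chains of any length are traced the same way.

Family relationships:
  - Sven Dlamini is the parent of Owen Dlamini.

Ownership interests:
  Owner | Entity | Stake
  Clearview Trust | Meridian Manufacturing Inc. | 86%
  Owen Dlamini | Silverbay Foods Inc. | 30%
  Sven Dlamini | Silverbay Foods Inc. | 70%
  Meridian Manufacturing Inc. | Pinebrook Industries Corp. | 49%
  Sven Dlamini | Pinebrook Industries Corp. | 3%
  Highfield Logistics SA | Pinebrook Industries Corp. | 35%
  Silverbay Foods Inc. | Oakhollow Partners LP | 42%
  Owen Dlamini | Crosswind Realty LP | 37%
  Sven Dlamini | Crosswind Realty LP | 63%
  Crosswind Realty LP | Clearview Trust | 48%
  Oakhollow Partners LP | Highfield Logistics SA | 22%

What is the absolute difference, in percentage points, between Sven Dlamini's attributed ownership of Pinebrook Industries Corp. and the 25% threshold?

By parent–child attribution (R1), Sven Dlamini is treated as also owning Owen Dlamini's interest in Crosswind Realty LP, giving 63% + 37% = 100%.
By parent–child attribution (R1), Sven Dlamini is treated as also owning Owen Dlamini's interest in Silverbay Foods Inc, giving 70% + 30% = 100%.
Chain via Crosswind Realty LP → Clearview Trust → Meridian Manufacturing Inc. (R3): 100% × 48% × 86% × 49% = 20.2272% of Pinebrook Industries Corp.
Chain via Silverbay Foods Inc. → Oakhollow Partners LP → Highfield Logistics SA (R3): 100% × 42% × 22% × 35% = 3.234% of Pinebrook Industries Corp.
Direct interest in Pinebrook Industries Corp: 3%.
Aggregating (R2): 20.2272% + 3.234% + 3% = 26.4612%.
26.4612% exceeds the 25% threshold by 1.4612 percentage points.

1.4612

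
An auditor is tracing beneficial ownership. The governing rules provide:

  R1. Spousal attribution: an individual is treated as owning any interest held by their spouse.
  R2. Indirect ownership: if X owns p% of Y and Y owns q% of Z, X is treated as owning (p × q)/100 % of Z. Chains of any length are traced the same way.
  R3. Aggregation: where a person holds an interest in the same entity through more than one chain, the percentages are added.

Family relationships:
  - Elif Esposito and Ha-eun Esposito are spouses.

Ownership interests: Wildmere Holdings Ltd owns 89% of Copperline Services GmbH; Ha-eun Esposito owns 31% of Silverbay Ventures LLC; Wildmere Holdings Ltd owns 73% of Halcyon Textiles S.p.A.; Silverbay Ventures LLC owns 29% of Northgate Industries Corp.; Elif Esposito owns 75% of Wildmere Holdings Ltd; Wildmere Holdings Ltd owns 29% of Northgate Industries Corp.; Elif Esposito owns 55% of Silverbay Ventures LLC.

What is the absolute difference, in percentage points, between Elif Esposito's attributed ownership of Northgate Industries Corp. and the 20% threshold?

By spousal attribution (R1), Elif Esposito is treated as also owning Ha-eun Esposito's interest in Silverbay Ventures LLC, giving 55% + 31% = 86%.
Chain via Silverbay Ventures LLC (R2): 86% × 29% = 24.94% of Northgate Industries Corp.
Chain via Wildmere Holdings Ltd (R2): 75% × 29% = 21.75% of Northgate Industries Corp.
Aggregating (R3): 24.94% + 21.75% = 46.69%.
46.69% exceeds the 20% threshold by 26.69 percentage points.

26.69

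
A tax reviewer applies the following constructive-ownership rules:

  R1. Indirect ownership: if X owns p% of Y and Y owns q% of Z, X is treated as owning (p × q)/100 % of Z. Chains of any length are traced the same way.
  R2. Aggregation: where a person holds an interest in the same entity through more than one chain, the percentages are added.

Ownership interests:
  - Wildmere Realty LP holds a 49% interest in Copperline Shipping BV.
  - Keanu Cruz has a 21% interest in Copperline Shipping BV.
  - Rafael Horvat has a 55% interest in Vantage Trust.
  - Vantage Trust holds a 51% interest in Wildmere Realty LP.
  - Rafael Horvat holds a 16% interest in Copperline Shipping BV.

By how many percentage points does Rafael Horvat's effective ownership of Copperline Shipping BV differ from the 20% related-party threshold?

Chain via Vantage Trust → Wildmere Realty LP (R1): 55% × 51% × 49% = 13.7445% of Copperline Shipping BV.
Direct interest in Copperline Shipping BV: 16%.
Aggregating (R2): 13.7445% + 16% = 29.7445%.
29.7445% exceeds the 20% threshold by 9.7445 percentage points.

9.7445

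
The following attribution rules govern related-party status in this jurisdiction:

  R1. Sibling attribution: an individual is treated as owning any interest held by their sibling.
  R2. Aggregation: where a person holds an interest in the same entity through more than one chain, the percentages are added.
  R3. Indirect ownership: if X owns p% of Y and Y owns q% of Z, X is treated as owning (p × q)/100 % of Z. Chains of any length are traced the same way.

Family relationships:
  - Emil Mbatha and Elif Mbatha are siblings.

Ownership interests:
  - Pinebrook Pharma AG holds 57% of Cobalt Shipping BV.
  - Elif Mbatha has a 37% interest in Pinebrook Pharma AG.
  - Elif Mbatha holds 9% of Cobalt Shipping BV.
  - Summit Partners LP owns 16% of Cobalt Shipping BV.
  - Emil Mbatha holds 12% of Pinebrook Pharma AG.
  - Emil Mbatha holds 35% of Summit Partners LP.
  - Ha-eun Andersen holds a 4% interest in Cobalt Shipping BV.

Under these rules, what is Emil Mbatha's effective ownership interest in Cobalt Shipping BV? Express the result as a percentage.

42.53%

By sibling attribution (R1), Emil Mbatha is treated as also owning Elif Mbatha's interest in Pinebrook Pharma AG, giving 12% + 37% = 49%.
By sibling attribution (R1), Emil Mbatha is treated as owning Elif Mbatha's 9% interest in Cobalt Shipping BV.
Chain via Summit Partners LP (R3): 35% × 16% = 5.6% of Cobalt Shipping BV.
Chain via Pinebrook Pharma AG (R3): 49% × 57% = 27.93% of Cobalt Shipping BV.
Direct interest in Cobalt Shipping BV: 9%.
Aggregating (R2): 5.6% + 27.93% + 9% = 42.53%.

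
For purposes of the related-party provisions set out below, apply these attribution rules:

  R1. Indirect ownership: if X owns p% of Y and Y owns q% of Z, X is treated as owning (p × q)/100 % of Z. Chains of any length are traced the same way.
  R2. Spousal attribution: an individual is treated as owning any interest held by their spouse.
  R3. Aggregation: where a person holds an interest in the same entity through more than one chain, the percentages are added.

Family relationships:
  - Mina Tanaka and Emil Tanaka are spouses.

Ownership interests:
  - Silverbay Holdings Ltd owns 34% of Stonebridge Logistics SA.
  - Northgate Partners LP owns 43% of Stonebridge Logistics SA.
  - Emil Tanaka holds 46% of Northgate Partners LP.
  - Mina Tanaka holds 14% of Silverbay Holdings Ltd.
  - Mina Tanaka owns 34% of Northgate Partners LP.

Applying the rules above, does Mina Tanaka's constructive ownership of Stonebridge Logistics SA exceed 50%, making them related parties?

By spousal attribution (R2), Mina Tanaka is treated as also owning Emil Tanaka's interest in Northgate Partners LP, giving 34% + 46% = 80%.
Chain via Northgate Partners LP (R1): 80% × 43% = 34.4% of Stonebridge Logistics SA.
Chain via Silverbay Holdings Ltd (R1): 14% × 34% = 4.76% of Stonebridge Logistics SA.
Aggregating (R3): 34.4% + 4.76% = 39.16%.
39.16% does not exceed the 50% threshold, so Mina is not a related party to Stonebridge Logistics SA.

No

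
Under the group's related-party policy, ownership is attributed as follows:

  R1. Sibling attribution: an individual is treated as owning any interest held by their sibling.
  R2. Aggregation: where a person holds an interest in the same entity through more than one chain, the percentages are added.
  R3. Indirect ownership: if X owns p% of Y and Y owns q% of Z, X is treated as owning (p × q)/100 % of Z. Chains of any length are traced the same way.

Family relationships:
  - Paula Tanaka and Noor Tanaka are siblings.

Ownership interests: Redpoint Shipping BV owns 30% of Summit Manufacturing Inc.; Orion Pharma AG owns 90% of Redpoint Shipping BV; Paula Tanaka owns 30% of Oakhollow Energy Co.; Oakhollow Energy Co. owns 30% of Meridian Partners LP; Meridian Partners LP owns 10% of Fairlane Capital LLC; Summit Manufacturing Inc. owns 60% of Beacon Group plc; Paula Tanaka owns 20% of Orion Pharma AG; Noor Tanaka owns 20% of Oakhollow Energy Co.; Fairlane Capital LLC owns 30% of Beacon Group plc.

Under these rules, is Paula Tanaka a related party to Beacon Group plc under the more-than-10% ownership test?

No

By sibling attribution (R1), Paula Tanaka is treated as also owning Noor Tanaka's interest in Oakhollow Energy Co, giving 30% + 20% = 50%.
Chain via Oakhollow Energy Co. → Meridian Partners LP → Fairlane Capital LLC (R3): 50% × 30% × 10% × 30% = 0.45% of Beacon Group plc.
Chain via Orion Pharma AG → Redpoint Shipping BV → Summit Manufacturing Inc. (R3): 20% × 90% × 30% × 60% = 3.24% of Beacon Group plc.
Aggregating (R2): 0.45% + 3.24% = 3.69%.
3.69% does not exceed the 10% threshold, so Paula is not a related party to Beacon Group plc.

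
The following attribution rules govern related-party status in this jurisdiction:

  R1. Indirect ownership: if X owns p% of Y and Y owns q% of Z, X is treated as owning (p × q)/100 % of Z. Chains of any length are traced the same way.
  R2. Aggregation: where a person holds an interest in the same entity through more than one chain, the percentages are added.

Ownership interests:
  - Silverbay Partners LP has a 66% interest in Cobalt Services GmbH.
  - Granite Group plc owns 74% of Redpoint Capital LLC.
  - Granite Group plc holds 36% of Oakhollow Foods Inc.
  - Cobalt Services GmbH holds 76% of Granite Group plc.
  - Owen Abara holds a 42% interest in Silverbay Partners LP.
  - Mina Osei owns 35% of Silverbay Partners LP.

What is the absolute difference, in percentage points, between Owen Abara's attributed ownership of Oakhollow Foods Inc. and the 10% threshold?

Chain via Silverbay Partners LP → Cobalt Services GmbH → Granite Group plc (R1): 42% × 66% × 76% × 36% = 7.584192% of Oakhollow Foods Inc.
7.584192% falls short of the 10% threshold by 2.415808 percentage points.

2.415808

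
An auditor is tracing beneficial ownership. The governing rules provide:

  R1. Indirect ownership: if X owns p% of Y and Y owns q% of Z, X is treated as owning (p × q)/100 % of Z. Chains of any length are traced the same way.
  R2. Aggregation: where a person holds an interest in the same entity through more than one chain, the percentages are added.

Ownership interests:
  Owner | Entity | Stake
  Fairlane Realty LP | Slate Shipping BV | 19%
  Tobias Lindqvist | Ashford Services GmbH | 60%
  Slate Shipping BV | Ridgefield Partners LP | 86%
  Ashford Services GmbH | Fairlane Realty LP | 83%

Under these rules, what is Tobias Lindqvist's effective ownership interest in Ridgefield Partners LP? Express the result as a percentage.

Chain via Ashford Services GmbH → Fairlane Realty LP → Slate Shipping BV (R1): 60% × 83% × 19% × 86% = 8.13732% of Ridgefield Partners LP.

8.13732%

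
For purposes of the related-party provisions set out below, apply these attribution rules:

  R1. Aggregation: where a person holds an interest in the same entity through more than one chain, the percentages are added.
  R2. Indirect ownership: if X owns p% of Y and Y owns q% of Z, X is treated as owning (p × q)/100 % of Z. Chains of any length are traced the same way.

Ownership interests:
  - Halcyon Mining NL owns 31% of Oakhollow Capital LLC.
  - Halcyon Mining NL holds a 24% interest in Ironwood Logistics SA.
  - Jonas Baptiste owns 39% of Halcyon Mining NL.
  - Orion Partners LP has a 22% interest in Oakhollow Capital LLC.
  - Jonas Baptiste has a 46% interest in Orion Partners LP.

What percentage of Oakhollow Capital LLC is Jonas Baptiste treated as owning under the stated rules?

22.21%

Chain via Orion Partners LP (R2): 46% × 22% = 10.12% of Oakhollow Capital LLC.
Chain via Halcyon Mining NL (R2): 39% × 31% = 12.09% of Oakhollow Capital LLC.
Aggregating (R1): 10.12% + 12.09% = 22.21%.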